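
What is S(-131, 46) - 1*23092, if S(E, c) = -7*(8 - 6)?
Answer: -23106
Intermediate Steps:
S(E, c) = -14 (S(E, c) = -7*2 = -14)
S(-131, 46) - 1*23092 = -14 - 1*23092 = -14 - 23092 = -23106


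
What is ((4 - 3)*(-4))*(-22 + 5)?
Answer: 68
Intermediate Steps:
((4 - 3)*(-4))*(-22 + 5) = (1*(-4))*(-17) = -4*(-17) = 68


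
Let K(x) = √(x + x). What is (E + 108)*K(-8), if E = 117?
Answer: 900*I ≈ 900.0*I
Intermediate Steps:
K(x) = √2*√x (K(x) = √(2*x) = √2*√x)
(E + 108)*K(-8) = (117 + 108)*(√2*√(-8)) = 225*(√2*(2*I*√2)) = 225*(4*I) = 900*I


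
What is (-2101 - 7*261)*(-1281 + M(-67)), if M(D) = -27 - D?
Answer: 4874648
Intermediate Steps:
(-2101 - 7*261)*(-1281 + M(-67)) = (-2101 - 7*261)*(-1281 + (-27 - 1*(-67))) = (-2101 - 1827)*(-1281 + (-27 + 67)) = -3928*(-1281 + 40) = -3928*(-1241) = 4874648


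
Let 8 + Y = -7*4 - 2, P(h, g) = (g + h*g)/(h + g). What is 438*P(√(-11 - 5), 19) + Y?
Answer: 276944/377 + 599184*I/377 ≈ 734.6 + 1589.3*I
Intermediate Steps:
P(h, g) = (g + g*h)/(g + h)
Y = -38 (Y = -8 + (-7*4 - 2) = -8 + (-28 - 2) = -8 - 30 = -38)
438*P(√(-11 - 5), 19) + Y = 438*(19*(1 + √(-11 - 5))/(19 + √(-11 - 5))) - 38 = 438*(19*(1 + √(-16))/(19 + √(-16))) - 38 = 438*(19*(1 + 4*I)/(19 + 4*I)) - 38 = 438*(19*((19 - 4*I)/377)*(1 + 4*I)) - 38 = 438*(19*(1 + 4*I)*(19 - 4*I)/377) - 38 = 8322*(1 + 4*I)*(19 - 4*I)/377 - 38 = -38 + 8322*(1 + 4*I)*(19 - 4*I)/377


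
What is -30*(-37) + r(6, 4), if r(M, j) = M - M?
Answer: 1110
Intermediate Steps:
r(M, j) = 0
-30*(-37) + r(6, 4) = -30*(-37) + 0 = 1110 + 0 = 1110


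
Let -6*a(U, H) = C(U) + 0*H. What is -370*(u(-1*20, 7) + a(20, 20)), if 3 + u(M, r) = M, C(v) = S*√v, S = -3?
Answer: 8510 - 370*√5 ≈ 7682.7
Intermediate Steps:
C(v) = -3*√v
u(M, r) = -3 + M
a(U, H) = √U/2 (a(U, H) = -(-3*√U + 0*H)/6 = -(-3*√U + 0)/6 = -(-1)*√U/2 = √U/2)
-370*(u(-1*20, 7) + a(20, 20)) = -370*((-3 - 1*20) + √20/2) = -370*((-3 - 20) + (2*√5)/2) = -370*(-23 + √5) = 8510 - 370*√5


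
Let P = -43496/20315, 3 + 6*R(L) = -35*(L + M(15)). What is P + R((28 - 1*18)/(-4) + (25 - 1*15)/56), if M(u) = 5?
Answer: -2968603/162520 ≈ -18.266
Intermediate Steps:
R(L) = -89/3 - 35*L/6 (R(L) = -½ + (-35*(L + 5))/6 = -½ + (-35*(5 + L))/6 = -½ + (-175 - 35*L)/6 = -½ + (-175/6 - 35*L/6) = -89/3 - 35*L/6)
P = -43496/20315 (P = -43496*1/20315 = -43496/20315 ≈ -2.1411)
P + R((28 - 1*18)/(-4) + (25 - 1*15)/56) = -43496/20315 + (-89/3 - 35*((28 - 1*18)/(-4) + (25 - 1*15)/56)/6) = -43496/20315 + (-89/3 - 35*((28 - 18)*(-¼) + (25 - 15)*(1/56))/6) = -43496/20315 + (-89/3 - 35*(10*(-¼) + 10*(1/56))/6) = -43496/20315 + (-89/3 - 35*(-5/2 + 5/28)/6) = -43496/20315 + (-89/3 - 35/6*(-65/28)) = -43496/20315 + (-89/3 + 325/24) = -43496/20315 - 129/8 = -2968603/162520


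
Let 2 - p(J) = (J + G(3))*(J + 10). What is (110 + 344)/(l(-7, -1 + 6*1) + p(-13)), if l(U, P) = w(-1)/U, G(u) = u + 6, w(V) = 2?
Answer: -1589/36 ≈ -44.139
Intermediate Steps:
G(u) = 6 + u
l(U, P) = 2/U
p(J) = 2 - (9 + J)*(10 + J) (p(J) = 2 - (J + (6 + 3))*(J + 10) = 2 - (J + 9)*(10 + J) = 2 - (9 + J)*(10 + J))
(110 + 344)/(l(-7, -1 + 6*1) + p(-13)) = (110 + 344)/(2/(-7) + (-88 - 1*(-13)² - 19*(-13))) = 454/(2*(-⅐) + (-88 - 1*169 + 247)) = 454/(-2/7 + (-88 - 169 + 247)) = 454/(-2/7 - 10) = 454/(-72/7) = 454*(-7/72) = -1589/36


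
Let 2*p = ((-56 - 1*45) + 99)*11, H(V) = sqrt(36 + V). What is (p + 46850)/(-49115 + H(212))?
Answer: -176961345/185560229 - 7206*sqrt(62)/185560229 ≈ -0.95397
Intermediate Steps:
p = -11 (p = (((-56 - 1*45) + 99)*11)/2 = (((-56 - 45) + 99)*11)/2 = ((-101 + 99)*11)/2 = (-2*11)/2 = (1/2)*(-22) = -11)
(p + 46850)/(-49115 + H(212)) = (-11 + 46850)/(-49115 + sqrt(36 + 212)) = 46839/(-49115 + sqrt(248)) = 46839/(-49115 + 2*sqrt(62))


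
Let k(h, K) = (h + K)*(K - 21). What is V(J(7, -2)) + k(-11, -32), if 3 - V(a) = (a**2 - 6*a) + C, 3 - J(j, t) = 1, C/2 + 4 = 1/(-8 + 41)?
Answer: 75832/33 ≈ 2297.9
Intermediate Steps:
k(h, K) = (-21 + K)*(K + h) (k(h, K) = (K + h)*(-21 + K) = (-21 + K)*(K + h))
C = -262/33 (C = -8 + 2/(-8 + 41) = -8 + 2/33 = -262/33 ≈ -7.9394)
J(j, t) = 2 (J(j, t) = 3 - 1*1 = 3 - 1 = 2)
V(a) = 361/33 - a**2 + 6*a (V(a) = 3 - ((a**2 - 6*a) - 262/33) = 3 - (-262/33 + a**2 - 6*a) = 3 + (262/33 - a**2 + 6*a) = 361/33 - a**2 + 6*a)
V(J(7, -2)) + k(-11, -32) = (361/33 - 1*2**2 + 6*2) + ((-32)**2 - 21*(-32) - 21*(-11) - 32*(-11)) = (361/33 - 1*4 + 12) + (1024 + 672 + 231 + 352) = (361/33 - 4 + 12) + 2279 = 625/33 + 2279 = 75832/33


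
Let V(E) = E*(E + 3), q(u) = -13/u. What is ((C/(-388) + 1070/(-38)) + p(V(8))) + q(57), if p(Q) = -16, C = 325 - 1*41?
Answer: -249457/5529 ≈ -45.118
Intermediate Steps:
C = 284 (C = 325 - 41 = 284)
V(E) = E*(3 + E)
((C/(-388) + 1070/(-38)) + p(V(8))) + q(57) = ((284/(-388) + 1070/(-38)) - 16) - 13/57 = ((284*(-1/388) + 1070*(-1/38)) - 16) - 13*1/57 = ((-71/97 - 535/19) - 16) - 13/57 = (-53244/1843 - 16) - 13/57 = -82732/1843 - 13/57 = -249457/5529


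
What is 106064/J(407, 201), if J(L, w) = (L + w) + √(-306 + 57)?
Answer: 64486912/369913 - 106064*I*√249/369913 ≈ 174.33 - 4.5245*I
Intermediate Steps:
J(L, w) = L + w + I*√249 (J(L, w) = (L + w) + √(-249) = (L + w) + I*√249 = L + w + I*√249)
106064/J(407, 201) = 106064/(407 + 201 + I*√249) = 106064/(608 + I*√249)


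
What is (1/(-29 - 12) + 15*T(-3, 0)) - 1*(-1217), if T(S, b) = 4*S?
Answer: 42516/41 ≈ 1037.0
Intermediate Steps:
(1/(-29 - 12) + 15*T(-3, 0)) - 1*(-1217) = (1/(-29 - 12) + 15*(4*(-3))) - 1*(-1217) = (1/(-41) + 15*(-12)) + 1217 = (-1/41 - 180) + 1217 = -7381/41 + 1217 = 42516/41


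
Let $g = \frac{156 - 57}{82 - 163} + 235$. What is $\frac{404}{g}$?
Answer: $\frac{909}{526} \approx 1.7281$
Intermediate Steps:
$g = \frac{2104}{9}$ ($g = \frac{99}{-81} + 235 = 99 \left(- \frac{1}{81}\right) + 235 = - \frac{11}{9} + 235 = \frac{2104}{9} \approx 233.78$)
$\frac{404}{g} = \frac{404}{\frac{2104}{9}} = 404 \cdot \frac{9}{2104} = \frac{909}{526}$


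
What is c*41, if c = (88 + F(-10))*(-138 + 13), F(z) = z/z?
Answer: -456125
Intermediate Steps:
F(z) = 1
c = -11125 (c = (88 + 1)*(-138 + 13) = 89*(-125) = -11125)
c*41 = -11125*41 = -456125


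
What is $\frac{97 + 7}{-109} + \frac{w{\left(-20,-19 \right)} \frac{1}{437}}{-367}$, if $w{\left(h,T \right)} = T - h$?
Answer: $- \frac{16679525}{17481311} \approx -0.95413$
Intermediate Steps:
$\frac{97 + 7}{-109} + \frac{w{\left(-20,-19 \right)} \frac{1}{437}}{-367} = \frac{97 + 7}{-109} + \frac{\left(-19 - -20\right) \frac{1}{437}}{-367} = 104 \left(- \frac{1}{109}\right) + \left(-19 + 20\right) \frac{1}{437} \left(- \frac{1}{367}\right) = - \frac{104}{109} + 1 \cdot \frac{1}{437} \left(- \frac{1}{367}\right) = - \frac{104}{109} + \frac{1}{437} \left(- \frac{1}{367}\right) = - \frac{104}{109} - \frac{1}{160379} = - \frac{16679525}{17481311}$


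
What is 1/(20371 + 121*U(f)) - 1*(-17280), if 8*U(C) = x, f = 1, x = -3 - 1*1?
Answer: 701930882/40621 ≈ 17280.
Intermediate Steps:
x = -4 (x = -3 - 1 = -4)
U(C) = -½ (U(C) = (⅛)*(-4) = -½)
1/(20371 + 121*U(f)) - 1*(-17280) = 1/(20371 + 121*(-½)) - 1*(-17280) = 1/(20371 - 121/2) + 17280 = 1/(40621/2) + 17280 = 2/40621 + 17280 = 701930882/40621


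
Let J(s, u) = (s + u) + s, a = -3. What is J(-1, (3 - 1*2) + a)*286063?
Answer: -1144252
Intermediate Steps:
J(s, u) = u + 2*s
J(-1, (3 - 1*2) + a)*286063 = (((3 - 1*2) - 3) + 2*(-1))*286063 = (((3 - 2) - 3) - 2)*286063 = ((1 - 3) - 2)*286063 = (-2 - 2)*286063 = -4*286063 = -1144252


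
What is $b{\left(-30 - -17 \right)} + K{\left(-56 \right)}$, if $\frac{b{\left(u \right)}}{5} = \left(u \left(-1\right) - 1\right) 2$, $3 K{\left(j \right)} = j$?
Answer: $\frac{304}{3} \approx 101.33$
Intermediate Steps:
$K{\left(j \right)} = \frac{j}{3}$
$b{\left(u \right)} = -10 - 10 u$ ($b{\left(u \right)} = 5 \left(u \left(-1\right) - 1\right) 2 = 5 \left(- u - 1\right) 2 = 5 \left(-1 - u\right) 2 = 5 \left(-2 - 2 u\right) = -10 - 10 u$)
$b{\left(-30 - -17 \right)} + K{\left(-56 \right)} = \left(-10 - 10 \left(-30 - -17\right)\right) + \frac{1}{3} \left(-56\right) = \left(-10 - 10 \left(-30 + 17\right)\right) - \frac{56}{3} = \left(-10 - -130\right) - \frac{56}{3} = \left(-10 + 130\right) - \frac{56}{3} = 120 - \frac{56}{3} = \frac{304}{3}$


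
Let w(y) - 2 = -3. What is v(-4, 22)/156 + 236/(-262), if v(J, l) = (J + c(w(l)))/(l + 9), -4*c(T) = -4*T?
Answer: -571303/633516 ≈ -0.90180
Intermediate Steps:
w(y) = -1 (w(y) = 2 - 3 = -1)
c(T) = T (c(T) = -(-1)*T = T)
v(J, l) = (-1 + J)/(9 + l) (v(J, l) = (J - 1)/(l + 9) = (-1 + J)/(9 + l))
v(-4, 22)/156 + 236/(-262) = ((-1 - 4)/(9 + 22))/156 + 236/(-262) = (-5/31)*(1/156) + 236*(-1/262) = ((1/31)*(-5))*(1/156) - 118/131 = -5/31*1/156 - 118/131 = -5/4836 - 118/131 = -571303/633516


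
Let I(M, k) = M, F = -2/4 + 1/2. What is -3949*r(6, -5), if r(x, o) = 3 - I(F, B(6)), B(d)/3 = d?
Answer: -11847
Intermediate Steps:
F = 0 (F = -2*¼ + 1*(½) = -½ + ½ = 0)
B(d) = 3*d
r(x, o) = 3 (r(x, o) = 3 - 1*0 = 3 + 0 = 3)
-3949*r(6, -5) = -3949*3 = -11847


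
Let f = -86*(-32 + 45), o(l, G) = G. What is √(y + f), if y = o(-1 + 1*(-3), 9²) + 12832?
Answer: √11795 ≈ 108.60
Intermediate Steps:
y = 12913 (y = 9² + 12832 = 81 + 12832 = 12913)
f = -1118 (f = -86*13 = -1118)
√(y + f) = √(12913 - 1118) = √11795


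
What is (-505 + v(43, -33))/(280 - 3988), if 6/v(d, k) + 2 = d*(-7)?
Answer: 51007/374508 ≈ 0.13620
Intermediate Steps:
v(d, k) = 6/(-2 - 7*d) (v(d, k) = 6/(-2 + d*(-7)) = 6/(-2 - 7*d))
(-505 + v(43, -33))/(280 - 3988) = (-505 - 6/(2 + 7*43))/(280 - 3988) = (-505 - 6/(2 + 301))/(-3708) = (-505 - 6/303)*(-1/3708) = (-505 - 6*1/303)*(-1/3708) = (-505 - 2/101)*(-1/3708) = -51007/101*(-1/3708) = 51007/374508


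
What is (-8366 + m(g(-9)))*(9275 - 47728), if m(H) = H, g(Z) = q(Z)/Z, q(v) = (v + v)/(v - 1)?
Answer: 1608527443/5 ≈ 3.2171e+8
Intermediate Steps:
q(v) = 2*v/(-1 + v) (q(v) = (2*v)/(-1 + v) = 2*v/(-1 + v))
g(Z) = 2/(-1 + Z) (g(Z) = (2*Z/(-1 + Z))/Z = 2/(-1 + Z))
(-8366 + m(g(-9)))*(9275 - 47728) = (-8366 + 2/(-1 - 9))*(9275 - 47728) = (-8366 + 2/(-10))*(-38453) = (-8366 + 2*(-⅒))*(-38453) = (-8366 - ⅕)*(-38453) = -41831/5*(-38453) = 1608527443/5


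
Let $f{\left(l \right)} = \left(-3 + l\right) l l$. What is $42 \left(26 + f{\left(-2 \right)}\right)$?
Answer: $252$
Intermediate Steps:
$f{\left(l \right)} = l^{2} \left(-3 + l\right)$ ($f{\left(l \right)} = \left(-3 + l\right) l^{2} = l^{2} \left(-3 + l\right)$)
$42 \left(26 + f{\left(-2 \right)}\right) = 42 \left(26 + \left(-2\right)^{2} \left(-3 - 2\right)\right) = 42 \left(26 + 4 \left(-5\right)\right) = 42 \left(26 - 20\right) = 42 \cdot 6 = 252$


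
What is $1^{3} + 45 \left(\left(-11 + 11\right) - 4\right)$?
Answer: $-179$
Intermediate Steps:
$1^{3} + 45 \left(\left(-11 + 11\right) - 4\right) = 1 + 45 \left(0 - 4\right) = 1 + 45 \left(-4\right) = 1 - 180 = -179$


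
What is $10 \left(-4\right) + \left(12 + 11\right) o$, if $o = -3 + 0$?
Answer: $-109$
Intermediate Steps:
$o = -3$
$10 \left(-4\right) + \left(12 + 11\right) o = 10 \left(-4\right) + \left(12 + 11\right) \left(-3\right) = -40 + 23 \left(-3\right) = -40 - 69 = -109$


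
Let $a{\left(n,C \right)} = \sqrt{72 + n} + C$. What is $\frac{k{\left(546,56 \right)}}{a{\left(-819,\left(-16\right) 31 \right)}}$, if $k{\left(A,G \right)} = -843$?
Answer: $\frac{418128}{246763} + \frac{2529 i \sqrt{83}}{246763} \approx 1.6945 + 0.09337 i$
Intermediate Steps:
$a{\left(n,C \right)} = C + \sqrt{72 + n}$
$\frac{k{\left(546,56 \right)}}{a{\left(-819,\left(-16\right) 31 \right)}} = - \frac{843}{\left(-16\right) 31 + \sqrt{72 - 819}} = - \frac{843}{-496 + \sqrt{-747}} = - \frac{843}{-496 + 3 i \sqrt{83}}$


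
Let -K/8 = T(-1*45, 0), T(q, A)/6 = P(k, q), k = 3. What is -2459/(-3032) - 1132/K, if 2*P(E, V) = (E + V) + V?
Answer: 212771/791352 ≈ 0.26887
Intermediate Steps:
P(E, V) = V + E/2 (P(E, V) = ((E + V) + V)/2 = (E + 2*V)/2 = V + E/2)
T(q, A) = 9 + 6*q (T(q, A) = 6*(q + (½)*3) = 6*(q + 3/2) = 6*(3/2 + q) = 9 + 6*q)
K = 2088 (K = -8*(9 + 6*(-1*45)) = -8*(9 + 6*(-45)) = -8*(9 - 270) = -8*(-261) = 2088)
-2459/(-3032) - 1132/K = -2459/(-3032) - 1132/2088 = -2459*(-1/3032) - 1132*1/2088 = 2459/3032 - 283/522 = 212771/791352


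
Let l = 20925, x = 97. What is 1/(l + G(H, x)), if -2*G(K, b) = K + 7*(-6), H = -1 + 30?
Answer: 2/41863 ≈ 4.7775e-5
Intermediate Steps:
H = 29
G(K, b) = 21 - K/2 (G(K, b) = -(K + 7*(-6))/2 = -(K - 42)/2 = -(-42 + K)/2 = 21 - K/2)
1/(l + G(H, x)) = 1/(20925 + (21 - ½*29)) = 1/(20925 + (21 - 29/2)) = 1/(20925 + 13/2) = 1/(41863/2) = 2/41863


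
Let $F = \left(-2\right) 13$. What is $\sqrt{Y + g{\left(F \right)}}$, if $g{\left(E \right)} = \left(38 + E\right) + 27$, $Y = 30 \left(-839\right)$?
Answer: $i \sqrt{25131} \approx 158.53 i$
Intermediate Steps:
$F = -26$
$Y = -25170$
$g{\left(E \right)} = 65 + E$
$\sqrt{Y + g{\left(F \right)}} = \sqrt{-25170 + \left(65 - 26\right)} = \sqrt{-25170 + 39} = \sqrt{-25131} = i \sqrt{25131}$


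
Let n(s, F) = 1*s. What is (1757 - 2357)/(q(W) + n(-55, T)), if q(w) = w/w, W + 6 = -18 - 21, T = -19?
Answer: 100/9 ≈ 11.111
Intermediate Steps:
n(s, F) = s
W = -45 (W = -6 + (-18 - 21) = -6 - 39 = -45)
q(w) = 1
(1757 - 2357)/(q(W) + n(-55, T)) = (1757 - 2357)/(1 - 55) = -600/(-54) = -600*(-1/54) = 100/9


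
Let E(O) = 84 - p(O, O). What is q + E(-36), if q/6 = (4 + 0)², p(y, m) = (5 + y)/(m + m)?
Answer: 12929/72 ≈ 179.57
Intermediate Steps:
p(y, m) = (5 + y)/(2*m) (p(y, m) = (5 + y)/((2*m)) = (5 + y)*(1/(2*m)) = (5 + y)/(2*m))
E(O) = 84 - (5 + O)/(2*O)
q = 96 (q = 6*(4 + 0)² = 6*4² = 6*16 = 96)
q + E(-36) = 96 + (½)*(-5 + 167*(-36))/(-36) = 96 + (½)*(-1/36)*(-5 - 6012) = 96 + (½)*(-1/36)*(-6017) = 96 + 6017/72 = 12929/72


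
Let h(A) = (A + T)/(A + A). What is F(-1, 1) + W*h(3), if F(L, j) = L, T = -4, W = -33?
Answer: 9/2 ≈ 4.5000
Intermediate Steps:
h(A) = (-4 + A)/(2*A) (h(A) = (A - 4)/(A + A) = (-4 + A)/((2*A)) = (-4 + A)*(1/(2*A)) = (-4 + A)/(2*A))
F(-1, 1) + W*h(3) = -1 - 33*(-4 + 3)/(2*3) = -1 - 33*(-1)/(2*3) = -1 - 33*(-⅙) = -1 + 11/2 = 9/2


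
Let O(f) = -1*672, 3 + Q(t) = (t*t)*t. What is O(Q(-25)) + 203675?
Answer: 203003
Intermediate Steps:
Q(t) = -3 + t³ (Q(t) = -3 + (t*t)*t = -3 + t²*t = -3 + t³)
O(f) = -672
O(Q(-25)) + 203675 = -672 + 203675 = 203003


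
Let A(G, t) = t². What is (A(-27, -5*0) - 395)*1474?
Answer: -582230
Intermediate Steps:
(A(-27, -5*0) - 395)*1474 = ((-5*0)² - 395)*1474 = (0² - 395)*1474 = (0 - 395)*1474 = -395*1474 = -582230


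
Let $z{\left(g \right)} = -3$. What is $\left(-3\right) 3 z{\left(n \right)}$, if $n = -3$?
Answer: $27$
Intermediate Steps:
$\left(-3\right) 3 z{\left(n \right)} = \left(-3\right) 3 \left(-3\right) = \left(-9\right) \left(-3\right) = 27$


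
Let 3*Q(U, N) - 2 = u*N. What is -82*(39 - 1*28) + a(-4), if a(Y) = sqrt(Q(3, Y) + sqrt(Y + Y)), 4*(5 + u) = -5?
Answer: -902 + sqrt(9 + 2*I*sqrt(2)) ≈ -898.96 + 0.46582*I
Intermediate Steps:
u = -25/4 (u = -5 + (1/4)*(-5) = -5 - 5/4 = -25/4 ≈ -6.2500)
Q(U, N) = 2/3 - 25*N/12 (Q(U, N) = 2/3 + (-25*N/4)/3 = 2/3 - 25*N/12)
a(Y) = sqrt(2/3 - 25*Y/12 + sqrt(2)*sqrt(Y)) (a(Y) = sqrt((2/3 - 25*Y/12) + sqrt(Y + Y)) = sqrt((2/3 - 25*Y/12) + sqrt(2*Y)) = sqrt((2/3 - 25*Y/12) + sqrt(2)*sqrt(Y)) = sqrt(2/3 - 25*Y/12 + sqrt(2)*sqrt(Y)))
-82*(39 - 1*28) + a(-4) = -82*(39 - 1*28) + sqrt(24 - 75*(-4) + 36*sqrt(2)*sqrt(-4))/6 = -82*(39 - 28) + sqrt(24 + 300 + 36*sqrt(2)*(2*I))/6 = -82*11 + sqrt(24 + 300 + 72*I*sqrt(2))/6 = -902 + sqrt(324 + 72*I*sqrt(2))/6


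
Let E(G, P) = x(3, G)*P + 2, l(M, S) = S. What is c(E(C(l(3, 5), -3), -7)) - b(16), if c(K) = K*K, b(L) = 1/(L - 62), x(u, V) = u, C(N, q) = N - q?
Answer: 16607/46 ≈ 361.02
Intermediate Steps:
E(G, P) = 2 + 3*P (E(G, P) = 3*P + 2 = 2 + 3*P)
b(L) = 1/(-62 + L)
c(K) = K²
c(E(C(l(3, 5), -3), -7)) - b(16) = (2 + 3*(-7))² - 1/(-62 + 16) = (2 - 21)² - 1/(-46) = (-19)² - 1*(-1/46) = 361 + 1/46 = 16607/46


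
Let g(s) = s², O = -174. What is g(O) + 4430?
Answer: 34706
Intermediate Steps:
g(O) + 4430 = (-174)² + 4430 = 30276 + 4430 = 34706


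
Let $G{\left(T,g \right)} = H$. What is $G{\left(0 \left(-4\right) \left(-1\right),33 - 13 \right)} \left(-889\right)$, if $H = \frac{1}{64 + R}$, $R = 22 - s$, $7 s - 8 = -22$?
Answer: $- \frac{889}{88} \approx -10.102$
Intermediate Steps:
$s = -2$ ($s = \frac{8}{7} + \frac{1}{7} \left(-22\right) = \frac{8}{7} - \frac{22}{7} = -2$)
$R = 24$ ($R = 22 - -2 = 22 + 2 = 24$)
$H = \frac{1}{88}$ ($H = \frac{1}{64 + 24} = \frac{1}{88} \approx 0.011364$)
$G{\left(T,g \right)} = \frac{1}{88}$
$G{\left(0 \left(-4\right) \left(-1\right),33 - 13 \right)} \left(-889\right) = \frac{1}{88} \left(-889\right) = - \frac{889}{88}$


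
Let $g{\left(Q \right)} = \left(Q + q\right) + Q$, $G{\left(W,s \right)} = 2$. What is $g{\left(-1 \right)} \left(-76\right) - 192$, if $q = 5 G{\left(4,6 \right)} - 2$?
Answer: $-648$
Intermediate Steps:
$q = 8$ ($q = 5 \cdot 2 - 2 = 10 - 2 = 8$)
$g{\left(Q \right)} = 8 + 2 Q$ ($g{\left(Q \right)} = \left(Q + 8\right) + Q = \left(8 + Q\right) + Q = 8 + 2 Q$)
$g{\left(-1 \right)} \left(-76\right) - 192 = \left(8 + 2 \left(-1\right)\right) \left(-76\right) - 192 = \left(8 - 2\right) \left(-76\right) - 192 = 6 \left(-76\right) - 192 = -456 - 192 = -648$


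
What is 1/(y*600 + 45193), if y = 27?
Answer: 1/61393 ≈ 1.6289e-5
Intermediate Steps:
1/(y*600 + 45193) = 1/(27*600 + 45193) = 1/(16200 + 45193) = 1/61393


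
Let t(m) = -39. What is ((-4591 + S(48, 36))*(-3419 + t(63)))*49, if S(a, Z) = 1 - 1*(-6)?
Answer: 776722128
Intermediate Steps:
S(a, Z) = 7 (S(a, Z) = 1 + 6 = 7)
((-4591 + S(48, 36))*(-3419 + t(63)))*49 = ((-4591 + 7)*(-3419 - 39))*49 = -4584*(-3458)*49 = 15851472*49 = 776722128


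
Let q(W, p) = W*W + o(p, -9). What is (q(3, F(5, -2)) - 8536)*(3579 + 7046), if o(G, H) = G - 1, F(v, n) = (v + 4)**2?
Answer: -89749375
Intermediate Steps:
F(v, n) = (4 + v)**2
o(G, H) = -1 + G
q(W, p) = -1 + p + W**2 (q(W, p) = W*W + (-1 + p) = W**2 + (-1 + p) = -1 + p + W**2)
(q(3, F(5, -2)) - 8536)*(3579 + 7046) = ((-1 + (4 + 5)**2 + 3**2) - 8536)*(3579 + 7046) = ((-1 + 9**2 + 9) - 8536)*10625 = ((-1 + 81 + 9) - 8536)*10625 = (89 - 8536)*10625 = -8447*10625 = -89749375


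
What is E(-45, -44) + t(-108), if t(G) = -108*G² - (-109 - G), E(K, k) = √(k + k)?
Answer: -1259711 + 2*I*√22 ≈ -1.2597e+6 + 9.3808*I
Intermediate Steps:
E(K, k) = √2*√k (E(K, k) = √(2*k) = √2*√k)
t(G) = 109 + G - 108*G² (t(G) = -108*G² + (109 + G) = 109 + G - 108*G²)
E(-45, -44) + t(-108) = √2*√(-44) + (109 - 108 - 108*(-108)²) = √2*(2*I*√11) + (109 - 108 - 108*11664) = 2*I*√22 + (109 - 108 - 1259712) = 2*I*√22 - 1259711 = -1259711 + 2*I*√22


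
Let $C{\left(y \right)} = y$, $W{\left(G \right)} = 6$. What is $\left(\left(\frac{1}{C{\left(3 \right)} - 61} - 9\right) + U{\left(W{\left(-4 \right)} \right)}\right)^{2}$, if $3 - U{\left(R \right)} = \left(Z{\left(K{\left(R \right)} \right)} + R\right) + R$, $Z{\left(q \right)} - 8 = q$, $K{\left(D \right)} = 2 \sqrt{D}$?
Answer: $\frac{2357817}{3364} + \frac{3018 \sqrt{6}}{29} \approx 955.81$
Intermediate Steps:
$Z{\left(q \right)} = 8 + q$
$U{\left(R \right)} = -5 - 2 R - 2 \sqrt{R}$ ($U{\left(R \right)} = 3 - \left(\left(\left(8 + 2 \sqrt{R}\right) + R\right) + R\right) = 3 - \left(\left(8 + R + 2 \sqrt{R}\right) + R\right) = 3 - \left(8 + 2 R + 2 \sqrt{R}\right) = -5 - 2 R - 2 \sqrt{R}$)
$\left(\left(\frac{1}{C{\left(3 \right)} - 61} - 9\right) + U{\left(W{\left(-4 \right)} \right)}\right)^{2} = \left(\left(\frac{1}{3 - 61} - 9\right) - \left(17 + 2 \sqrt{6}\right)\right)^{2} = \left(\left(\frac{1}{-58} - 9\right) - \left(17 + 2 \sqrt{6}\right)\right)^{2} = \left(\left(- \frac{1}{58} - 9\right) - \left(17 + 2 \sqrt{6}\right)\right)^{2} = \left(- \frac{523}{58} - \left(17 + 2 \sqrt{6}\right)\right)^{2} = \left(- \frac{1509}{58} - 2 \sqrt{6}\right)^{2}$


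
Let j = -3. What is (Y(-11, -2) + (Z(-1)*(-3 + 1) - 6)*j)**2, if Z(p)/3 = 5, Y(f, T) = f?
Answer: 9409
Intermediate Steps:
Z(p) = 15 (Z(p) = 3*5 = 15)
(Y(-11, -2) + (Z(-1)*(-3 + 1) - 6)*j)**2 = (-11 + (15*(-3 + 1) - 6)*(-3))**2 = (-11 + (15*(-2) - 6)*(-3))**2 = (-11 + (-30 - 6)*(-3))**2 = (-11 - 36*(-3))**2 = (-11 + 108)**2 = 97**2 = 9409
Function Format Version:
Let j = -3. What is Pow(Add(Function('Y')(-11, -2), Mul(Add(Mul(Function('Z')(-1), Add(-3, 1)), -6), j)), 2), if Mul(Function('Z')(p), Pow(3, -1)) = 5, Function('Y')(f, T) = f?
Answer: 9409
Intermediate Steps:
Function('Z')(p) = 15 (Function('Z')(p) = Mul(3, 5) = 15)
Pow(Add(Function('Y')(-11, -2), Mul(Add(Mul(Function('Z')(-1), Add(-3, 1)), -6), j)), 2) = Pow(Add(-11, Mul(Add(Mul(15, Add(-3, 1)), -6), -3)), 2) = Pow(Add(-11, Mul(Add(Mul(15, -2), -6), -3)), 2) = Pow(Add(-11, Mul(Add(-30, -6), -3)), 2) = Pow(Add(-11, Mul(-36, -3)), 2) = Pow(Add(-11, 108), 2) = Pow(97, 2) = 9409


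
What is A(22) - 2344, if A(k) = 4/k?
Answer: -25782/11 ≈ -2343.8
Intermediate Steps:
A(22) - 2344 = 4/22 - 2344 = 4*(1/22) - 2344 = 2/11 - 2344 = -25782/11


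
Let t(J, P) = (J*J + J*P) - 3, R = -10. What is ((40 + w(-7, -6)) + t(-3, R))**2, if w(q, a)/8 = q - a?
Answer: 4624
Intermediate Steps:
t(J, P) = -3 + J**2 + J*P (t(J, P) = (J**2 + J*P) - 3 = -3 + J**2 + J*P)
w(q, a) = -8*a + 8*q (w(q, a) = 8*(q - a) = -8*a + 8*q)
((40 + w(-7, -6)) + t(-3, R))**2 = ((40 + (-8*(-6) + 8*(-7))) + (-3 + (-3)**2 - 3*(-10)))**2 = ((40 + (48 - 56)) + (-3 + 9 + 30))**2 = ((40 - 8) + 36)**2 = (32 + 36)**2 = 68**2 = 4624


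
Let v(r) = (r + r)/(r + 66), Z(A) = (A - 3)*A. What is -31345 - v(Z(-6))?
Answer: -313459/10 ≈ -31346.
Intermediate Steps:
Z(A) = A*(-3 + A) (Z(A) = (-3 + A)*A = A*(-3 + A))
v(r) = 2*r/(66 + r) (v(r) = (2*r)/(66 + r) = 2*r/(66 + r))
-31345 - v(Z(-6)) = -31345 - 2*(-6*(-3 - 6))/(66 - 6*(-3 - 6)) = -31345 - 2*(-6*(-9))/(66 - 6*(-9)) = -31345 - 2*54/(66 + 54) = -31345 - 2*54/120 = -31345 - 1*9/10 = -31345 - 9/10 = -313459/10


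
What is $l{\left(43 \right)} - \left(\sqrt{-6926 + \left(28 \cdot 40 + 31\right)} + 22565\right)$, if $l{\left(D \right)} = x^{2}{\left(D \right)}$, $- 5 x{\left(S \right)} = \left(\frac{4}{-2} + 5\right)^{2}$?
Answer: $- \frac{564044}{25} - 5 i \sqrt{231} \approx -22562.0 - 75.993 i$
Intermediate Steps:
$x{\left(S \right)} = - \frac{9}{5}$ ($x{\left(S \right)} = - \frac{\left(\frac{4}{-2} + 5\right)^{2}}{5} = - \frac{\left(4 \left(- \frac{1}{2}\right) + 5\right)^{2}}{5} = - \frac{\left(-2 + 5\right)^{2}}{5} = - \frac{3^{2}}{5} = \left(- \frac{1}{5}\right) 9 = - \frac{9}{5}$)
$l{\left(D \right)} = \frac{81}{25}$ ($l{\left(D \right)} = \left(- \frac{9}{5}\right)^{2} = \frac{81}{25}$)
$l{\left(43 \right)} - \left(\sqrt{-6926 + \left(28 \cdot 40 + 31\right)} + 22565\right) = \frac{81}{25} - \left(\sqrt{-6926 + \left(28 \cdot 40 + 31\right)} + 22565\right) = \frac{81}{25} - \left(\sqrt{-6926 + \left(1120 + 31\right)} + 22565\right) = \frac{81}{25} - \left(\sqrt{-6926 + 1151} + 22565\right) = \frac{81}{25} - \left(\sqrt{-5775} + 22565\right) = \frac{81}{25} - \left(5 i \sqrt{231} + 22565\right) = \frac{81}{25} - \left(22565 + 5 i \sqrt{231}\right) = - \frac{564044}{25} - 5 i \sqrt{231}$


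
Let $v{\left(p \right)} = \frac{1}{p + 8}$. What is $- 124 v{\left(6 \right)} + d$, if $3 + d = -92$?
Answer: $- \frac{727}{7} \approx -103.86$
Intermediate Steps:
$d = -95$ ($d = -3 - 92 = -95$)
$v{\left(p \right)} = \frac{1}{8 + p}$
$- 124 v{\left(6 \right)} + d = - \frac{124}{8 + 6} - 95 = - \frac{124}{14} - 95 = \left(-124\right) \frac{1}{14} - 95 = - \frac{62}{7} - 95 = - \frac{727}{7}$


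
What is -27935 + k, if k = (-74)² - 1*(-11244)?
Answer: -11215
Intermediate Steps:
k = 16720 (k = 5476 + 11244 = 16720)
-27935 + k = -27935 + 16720 = -11215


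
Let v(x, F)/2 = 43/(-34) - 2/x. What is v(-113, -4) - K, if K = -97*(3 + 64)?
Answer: 12479788/1921 ≈ 6496.5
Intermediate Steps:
v(x, F) = -43/17 - 4/x (v(x, F) = 2*(43/(-34) - 2/x) = 2*(43*(-1/34) - 2/x) = 2*(-43/34 - 2/x) = -43/17 - 4/x)
K = -6499 (K = -97*67 = -6499)
v(-113, -4) - K = (-43/17 - 4/(-113)) - 1*(-6499) = (-43/17 - 4*(-1/113)) + 6499 = (-43/17 + 4/113) + 6499 = -4791/1921 + 6499 = 12479788/1921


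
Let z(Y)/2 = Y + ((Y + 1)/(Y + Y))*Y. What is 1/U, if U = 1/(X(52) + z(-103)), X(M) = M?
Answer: -256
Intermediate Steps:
z(Y) = 1 + 3*Y (z(Y) = 2*(Y + ((Y + 1)/(Y + Y))*Y) = 2*(Y + ((1 + Y)/((2*Y)))*Y) = 2*(Y + ((1 + Y)*(1/(2*Y)))*Y) = 2*(Y + ((1 + Y)/(2*Y))*Y) = 2*(Y + (1/2 + Y/2)) = 2*(1/2 + 3*Y/2) = 1 + 3*Y)
U = -1/256 (U = 1/(52 + (1 + 3*(-103))) = 1/(52 + (1 - 309)) = 1/(52 - 308) = 1/(-256) = -1/256 ≈ -0.0039063)
1/U = 1/(-1/256) = -256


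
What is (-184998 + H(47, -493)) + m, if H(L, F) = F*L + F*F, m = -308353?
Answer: -273473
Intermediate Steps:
H(L, F) = F² + F*L (H(L, F) = F*L + F² = F² + F*L)
(-184998 + H(47, -493)) + m = (-184998 - 493*(-493 + 47)) - 308353 = (-184998 - 493*(-446)) - 308353 = (-184998 + 219878) - 308353 = 34880 - 308353 = -273473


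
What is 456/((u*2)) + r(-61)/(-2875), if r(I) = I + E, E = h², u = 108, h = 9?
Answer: 10889/5175 ≈ 2.1042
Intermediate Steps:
E = 81 (E = 9² = 81)
r(I) = 81 + I (r(I) = I + 81 = 81 + I)
456/((u*2)) + r(-61)/(-2875) = 456/((108*2)) + (81 - 61)/(-2875) = 456/216 + 20*(-1/2875) = 456*(1/216) - 4/575 = 19/9 - 4/575 = 10889/5175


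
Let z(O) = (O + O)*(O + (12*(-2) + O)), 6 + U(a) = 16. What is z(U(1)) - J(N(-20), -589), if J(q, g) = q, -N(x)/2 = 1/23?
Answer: -1838/23 ≈ -79.913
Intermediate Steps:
N(x) = -2/23
U(a) = 10 (U(a) = -6 + 16 = 10)
z(O) = 2*O*(-24 + 2*O) (z(O) = (2*O)*(O + (-24 + O)) = (2*O)*(-24 + 2*O) = 2*O*(-24 + 2*O))
z(U(1)) - J(N(-20), -589) = 4*10*(-12 + 10) - 1*(-2/23) = 4*10*(-2) + 2/23 = -80 + 2/23 = -1838/23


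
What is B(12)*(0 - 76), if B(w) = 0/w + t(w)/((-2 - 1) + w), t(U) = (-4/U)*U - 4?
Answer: 608/9 ≈ 67.556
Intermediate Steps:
t(U) = -8 (t(U) = -4 - 4 = -8)
B(w) = -8/(-3 + w) (B(w) = 0/w - 8/((-2 - 1) + w) = 0 - 8/(-3 + w) = -8/(-3 + w))
B(12)*(0 - 76) = (-8/(-3 + 12))*(0 - 76) = -8/9*(-76) = 608/9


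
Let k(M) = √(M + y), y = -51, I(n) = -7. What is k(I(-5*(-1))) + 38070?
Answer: 38070 + I*√58 ≈ 38070.0 + 7.6158*I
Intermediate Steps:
k(M) = √(-51 + M) (k(M) = √(M - 51) = √(-51 + M))
k(I(-5*(-1))) + 38070 = √(-51 - 7) + 38070 = √(-58) + 38070 = I*√58 + 38070 = 38070 + I*√58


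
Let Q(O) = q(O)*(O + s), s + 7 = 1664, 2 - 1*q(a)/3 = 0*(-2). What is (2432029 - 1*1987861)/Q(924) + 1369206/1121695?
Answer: 86570758146/2895094795 ≈ 29.903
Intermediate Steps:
q(a) = 6 (q(a) = 6 - 0*(-2) = 6 - 3*0 = 6 + 0 = 6)
s = 1657 (s = -7 + 1664 = 1657)
Q(O) = 9942 + 6*O (Q(O) = 6*(O + 1657) = 6*(1657 + O) = 9942 + 6*O)
(2432029 - 1*1987861)/Q(924) + 1369206/1121695 = (2432029 - 1*1987861)/(9942 + 6*924) + 1369206/1121695 = (2432029 - 1987861)/(9942 + 5544) + 1369206*(1/1121695) = 444168/15486 + 1369206/1121695 = 444168*(1/15486) + 1369206/1121695 = 74028/2581 + 1369206/1121695 = 86570758146/2895094795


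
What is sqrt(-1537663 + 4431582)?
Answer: sqrt(2893919) ≈ 1701.2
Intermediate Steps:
sqrt(-1537663 + 4431582) = sqrt(2893919)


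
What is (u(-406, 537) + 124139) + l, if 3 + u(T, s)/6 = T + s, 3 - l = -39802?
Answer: 164712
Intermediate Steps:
l = 39805 (l = 3 - 1*(-39802) = 3 + 39802 = 39805)
u(T, s) = -18 + 6*T + 6*s (u(T, s) = -18 + 6*(T + s) = -18 + (6*T + 6*s) = -18 + 6*T + 6*s)
(u(-406, 537) + 124139) + l = ((-18 + 6*(-406) + 6*537) + 124139) + 39805 = ((-18 - 2436 + 3222) + 124139) + 39805 = (768 + 124139) + 39805 = 124907 + 39805 = 164712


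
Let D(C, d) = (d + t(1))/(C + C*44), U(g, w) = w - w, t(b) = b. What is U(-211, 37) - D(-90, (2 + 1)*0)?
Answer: 1/4050 ≈ 0.00024691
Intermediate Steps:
U(g, w) = 0
D(C, d) = (1 + d)/(45*C) (D(C, d) = (d + 1)/(C + C*44) = (1 + d)/(C + 44*C) = (1 + d)/((45*C)) = (1 + d)*(1/(45*C)) = (1 + d)/(45*C))
U(-211, 37) - D(-90, (2 + 1)*0) = 0 - (1 + (2 + 1)*0)/(45*(-90)) = 0 - (-1)*(1 + 3*0)/(45*90) = 0 - (-1)*(1 + 0)/(45*90) = 0 - (-1)/(45*90) = 0 - 1*(-1/4050) = 0 + 1/4050 = 1/4050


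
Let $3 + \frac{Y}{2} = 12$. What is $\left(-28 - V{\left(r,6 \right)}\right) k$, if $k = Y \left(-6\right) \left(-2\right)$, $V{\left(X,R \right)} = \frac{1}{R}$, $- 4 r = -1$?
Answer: $-6084$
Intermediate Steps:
$r = \frac{1}{4}$ ($r = \left(- \frac{1}{4}\right) \left(-1\right) = \frac{1}{4} \approx 0.25$)
$Y = 18$ ($Y = -6 + 2 \cdot 12 = -6 + 24 = 18$)
$k = 216$ ($k = 18 \left(-6\right) \left(-2\right) = \left(-108\right) \left(-2\right) = 216$)
$\left(-28 - V{\left(r,6 \right)}\right) k = \left(-28 - \frac{1}{6}\right) 216 = \left(- \frac{169}{6}\right) 216 = -6084$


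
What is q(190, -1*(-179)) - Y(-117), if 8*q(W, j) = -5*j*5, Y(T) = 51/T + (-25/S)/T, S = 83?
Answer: -43423061/77688 ≈ -558.94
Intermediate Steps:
Y(T) = 4208/(83*T) (Y(T) = 51/T + (-25/83)/T = 51/T + (-25*1/83)/T = 51/T - 25/(83*T) = 4208/(83*T))
q(W, j) = -25*j/8 (q(W, j) = (-5*j*5)/8 = (-25*j)/8 = -25*j/8)
q(190, -1*(-179)) - Y(-117) = -(-25)*(-179)/8 - 4208/(83*(-117)) = -25/8*179 - 4208*(-1)/(83*117) = -4475/8 - 1*(-4208/9711) = -4475/8 + 4208/9711 = -43423061/77688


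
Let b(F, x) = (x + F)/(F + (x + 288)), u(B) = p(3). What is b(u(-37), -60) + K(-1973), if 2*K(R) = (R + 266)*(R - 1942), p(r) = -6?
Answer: 247267463/74 ≈ 3.3415e+6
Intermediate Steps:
u(B) = -6
K(R) = (-1942 + R)*(266 + R)/2 (K(R) = ((R + 266)*(R - 1942))/2 = ((266 + R)*(-1942 + R))/2 = ((-1942 + R)*(266 + R))/2 = (-1942 + R)*(266 + R)/2)
b(F, x) = (F + x)/(288 + F + x) (b(F, x) = (F + x)/(F + (288 + x)) = (F + x)/(288 + F + x))
b(u(-37), -60) + K(-1973) = (-6 - 60)/(288 - 6 - 60) + (-258286 + (½)*(-1973)² - 838*(-1973)) = -66/222 + (-258286 + (½)*3892729 + 1653374) = (1/222)*(-66) + (-258286 + 3892729/2 + 1653374) = -11/37 + 6682905/2 = 247267463/74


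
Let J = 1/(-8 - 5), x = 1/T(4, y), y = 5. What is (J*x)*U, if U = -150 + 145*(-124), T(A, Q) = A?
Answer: 9065/26 ≈ 348.65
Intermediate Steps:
x = ¼ (x = 1/4 = ¼ ≈ 0.25000)
J = -1/13 (J = 1/(-13) = -1/13 ≈ -0.076923)
U = -18130 (U = -150 - 17980 = -18130)
(J*x)*U = -1/13*¼*(-18130) = -1/52*(-18130) = 9065/26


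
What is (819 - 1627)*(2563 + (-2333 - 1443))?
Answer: 980104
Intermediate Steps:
(819 - 1627)*(2563 + (-2333 - 1443)) = -808*(2563 - 3776) = -808*(-1213) = 980104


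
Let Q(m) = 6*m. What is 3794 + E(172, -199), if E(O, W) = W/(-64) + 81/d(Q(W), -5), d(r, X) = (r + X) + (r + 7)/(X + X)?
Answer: 875079735/230464 ≈ 3797.0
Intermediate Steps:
d(r, X) = X + r + (7 + r)/(2*X) (d(r, X) = (X + r) + (7 + r)/((2*X)) = (X + r) + (7 + r)*(1/(2*X)) = (X + r) + (7 + r)/(2*X) = X + r + (7 + r)/(2*X))
E(O, W) = 81/(-57/10 + 27*W/5) - W/64 (E(O, W) = W/(-64) + 81/(((½)*(7 + 6*W + 2*(-5)*(-5 + 6*W))/(-5))) = W*(-1/64) + 81/(((½)*(-⅕)*(7 + 6*W + (50 - 60*W)))) = -W/64 + 81/(((½)*(-⅕)*(57 - 54*W))) = -W/64 + 81/(-57/10 + 27*W/5) = 81/(-57/10 + 27*W/5) - W/64)
3794 + E(172, -199) = 3794 + (17280 - 1*(-199)*(-19 + 18*(-199)))/(64*(-19 + 18*(-199))) = 3794 + (17280 - 1*(-199)*(-19 - 3582))/(64*(-19 - 3582)) = 3794 + (1/64)*(17280 - 1*(-199)*(-3601))/(-3601) = 3794 + (1/64)*(-1/3601)*(17280 - 716599) = 3794 + (1/64)*(-1/3601)*(-699319) = 3794 + 699319/230464 = 875079735/230464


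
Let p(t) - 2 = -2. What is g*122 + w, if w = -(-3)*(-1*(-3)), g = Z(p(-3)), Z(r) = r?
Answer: 9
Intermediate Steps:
p(t) = 0 (p(t) = 2 - 2 = 0)
g = 0
w = 9 (w = -(-3)*3 = -3*(-3) = 9)
g*122 + w = 0*122 + 9 = 0 + 9 = 9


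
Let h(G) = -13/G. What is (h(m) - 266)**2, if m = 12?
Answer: 10272025/144 ≈ 71334.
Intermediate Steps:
(h(m) - 266)**2 = (-13/12 - 266)**2 = (-3205/12)**2 = 10272025/144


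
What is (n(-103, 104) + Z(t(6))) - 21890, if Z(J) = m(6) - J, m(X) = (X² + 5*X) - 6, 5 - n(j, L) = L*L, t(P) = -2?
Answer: -32639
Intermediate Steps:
n(j, L) = 5 - L² (n(j, L) = 5 - L*L = 5 - L²)
m(X) = -6 + X² + 5*X
Z(J) = 60 - J (Z(J) = (-6 + 6² + 5*6) - J = (-6 + 36 + 30) - J = 60 - J)
(n(-103, 104) + Z(t(6))) - 21890 = ((5 - 1*104²) + (60 - 1*(-2))) - 21890 = ((5 - 1*10816) + (60 + 2)) - 21890 = ((5 - 10816) + 62) - 21890 = (-10811 + 62) - 21890 = -10749 - 21890 = -32639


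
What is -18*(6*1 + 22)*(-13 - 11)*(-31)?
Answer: -374976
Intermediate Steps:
-18*(6*1 + 22)*(-13 - 11)*(-31) = -18*(6 + 22)*(-24)*(-31) = -504*(-24)*(-31) = -18*(-672)*(-31) = 12096*(-31) = -374976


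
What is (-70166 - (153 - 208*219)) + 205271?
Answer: 180504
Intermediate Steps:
(-70166 - (153 - 208*219)) + 205271 = (-70166 - (153 - 45552)) + 205271 = (-70166 - 1*(-45399)) + 205271 = (-70166 + 45399) + 205271 = -24767 + 205271 = 180504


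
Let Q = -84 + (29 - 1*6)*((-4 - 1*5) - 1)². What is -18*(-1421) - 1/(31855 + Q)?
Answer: 871468037/34071 ≈ 25578.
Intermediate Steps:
Q = 2216 (Q = -84 + (29 - 6)*((-4 - 5) - 1)² = -84 + 23*(-9 - 1)² = -84 + 23*(-10)² = -84 + 23*100 = -84 + 2300 = 2216)
-18*(-1421) - 1/(31855 + Q) = -18*(-1421) - 1/(31855 + 2216) = 25578 - 1/34071 = 871468037/34071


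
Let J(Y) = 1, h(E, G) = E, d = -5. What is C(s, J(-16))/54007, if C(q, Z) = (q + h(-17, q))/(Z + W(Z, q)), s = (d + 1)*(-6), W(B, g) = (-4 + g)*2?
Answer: 7/2214287 ≈ 3.1613e-6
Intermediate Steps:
W(B, g) = -8 + 2*g
s = 24 (s = (-5 + 1)*(-6) = -4*(-6) = 24)
C(q, Z) = (-17 + q)/(-8 + Z + 2*q) (C(q, Z) = (q - 17)/(Z + (-8 + 2*q)) = (-17 + q)/(-8 + Z + 2*q))
C(s, J(-16))/54007 = ((-17 + 24)/(-8 + 1 + 2*24))/54007 = (7/(-8 + 1 + 48))*(1/54007) = (7/41)*(1/54007) = 7/2214287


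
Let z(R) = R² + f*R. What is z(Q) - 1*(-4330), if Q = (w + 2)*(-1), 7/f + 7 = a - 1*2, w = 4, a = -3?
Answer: 8739/2 ≈ 4369.5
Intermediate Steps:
f = -7/12 (f = 7/(-7 + (-3 - 1*2)) = 7/(-7 + (-3 - 2)) = 7/(-7 - 5) = 7/(-12) = 7*(-1/12) = -7/12 ≈ -0.58333)
Q = -6 (Q = (4 + 2)*(-1) = 6*(-1) = -6)
z(R) = R² - 7*R/12
z(Q) - 1*(-4330) = (1/12)*(-6)*(-7 + 12*(-6)) - 1*(-4330) = (1/12)*(-6)*(-7 - 72) + 4330 = (1/12)*(-6)*(-79) + 4330 = 79/2 + 4330 = 8739/2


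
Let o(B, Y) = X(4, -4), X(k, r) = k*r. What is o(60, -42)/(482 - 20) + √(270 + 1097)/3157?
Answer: -8/231 + √1367/3157 ≈ -0.022921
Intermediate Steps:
o(B, Y) = -16 (o(B, Y) = 4*(-4) = -16)
o(60, -42)/(482 - 20) + √(270 + 1097)/3157 = -16/(482 - 20) + √(270 + 1097)/3157 = -16/462 + √1367*(1/3157) = -16*1/462 + √1367/3157 = -8/231 + √1367/3157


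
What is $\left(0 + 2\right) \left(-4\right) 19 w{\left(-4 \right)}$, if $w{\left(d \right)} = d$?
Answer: $608$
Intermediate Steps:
$\left(0 + 2\right) \left(-4\right) 19 w{\left(-4 \right)} = \left(0 + 2\right) \left(-4\right) 19 \left(-4\right) = 2 \left(-4\right) 19 \left(-4\right) = \left(-8\right) 19 \left(-4\right) = \left(-152\right) \left(-4\right) = 608$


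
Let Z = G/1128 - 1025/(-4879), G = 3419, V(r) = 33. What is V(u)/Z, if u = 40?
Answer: 402696/39551 ≈ 10.182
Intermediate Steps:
Z = 435061/134232 (Z = 3419/1128 - 1025/(-4879) = 3419*(1/1128) - 1025*(-1/4879) = 3419/1128 + 25/119 = 435061/134232 ≈ 3.2411)
V(u)/Z = 33/(435061/134232) = 33*(134232/435061) = 402696/39551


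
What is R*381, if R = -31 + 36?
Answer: 1905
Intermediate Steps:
R = 5
R*381 = 5*381 = 1905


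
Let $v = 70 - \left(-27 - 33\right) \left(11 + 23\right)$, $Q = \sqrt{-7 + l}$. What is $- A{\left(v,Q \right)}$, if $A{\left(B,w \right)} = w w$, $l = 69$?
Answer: $-62$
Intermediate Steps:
$Q = \sqrt{62}$ ($Q = \sqrt{-7 + 69} = \sqrt{62} \approx 7.874$)
$v = 2110$ ($v = 70 - \left(-60\right) 34 = 70 - -2040 = 70 + 2040 = 2110$)
$A{\left(B,w \right)} = w^{2}$
$- A{\left(v,Q \right)} = - \left(\sqrt{62}\right)^{2} = \left(-1\right) 62 = -62$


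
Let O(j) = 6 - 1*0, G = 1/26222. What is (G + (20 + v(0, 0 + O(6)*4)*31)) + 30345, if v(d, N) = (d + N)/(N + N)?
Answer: 398318736/13111 ≈ 30381.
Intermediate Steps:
G = 1/26222 ≈ 3.8136e-5
O(j) = 6 (O(j) = 6 + 0 = 6)
v(d, N) = (N + d)/(2*N) (v(d, N) = (N + d)/((2*N)) = (N + d)*(1/(2*N)) = (N + d)/(2*N))
(G + (20 + v(0, 0 + O(6)*4)*31)) + 30345 = (1/26222 + (20 + (((0 + 6*4) + 0)/(2*(0 + 6*4)))*31)) + 30345 = (1/26222 + (20 + (((0 + 24) + 0)/(2*(0 + 24)))*31)) + 30345 = (1/26222 + (20 + ((1/2)*(24 + 0)/24)*31)) + 30345 = (1/26222 + (20 + ((1/2)*(1/24)*24)*31)) + 30345 = (1/26222 + (20 + (1/2)*31)) + 30345 = (1/26222 + (20 + 31/2)) + 30345 = (1/26222 + 71/2) + 30345 = 465441/13111 + 30345 = 398318736/13111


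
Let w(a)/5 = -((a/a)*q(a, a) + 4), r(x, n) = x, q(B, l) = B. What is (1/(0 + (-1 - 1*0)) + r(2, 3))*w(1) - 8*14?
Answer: -137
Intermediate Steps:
w(a) = -20 - 5*a (w(a) = 5*(-((a/a)*a + 4)) = 5*(-(1*a + 4)) = 5*(-(a + 4)) = 5*(-(4 + a)) = 5*(-4 - a) = -20 - 5*a)
(1/(0 + (-1 - 1*0)) + r(2, 3))*w(1) - 8*14 = (1/(0 + (-1 - 1*0)) + 2)*(-20 - 5*1) - 8*14 = (1/(0 + (-1 + 0)) + 2)*(-20 - 5) - 112 = (1/(0 - 1) + 2)*(-25) - 112 = (1/(-1) + 2)*(-25) - 112 = (-1 + 2)*(-25) - 112 = 1*(-25) - 112 = -25 - 112 = -137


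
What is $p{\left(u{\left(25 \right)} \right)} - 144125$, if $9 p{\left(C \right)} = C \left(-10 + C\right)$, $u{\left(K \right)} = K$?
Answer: $- \frac{432250}{3} \approx -1.4408 \cdot 10^{5}$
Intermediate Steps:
$p{\left(C \right)} = \frac{C \left(-10 + C\right)}{9}$
$p{\left(u{\left(25 \right)} \right)} - 144125 = \frac{1}{9} \cdot 25 \left(-10 + 25\right) - 144125 = \frac{1}{9} \cdot 25 \cdot 15 - 144125 = \frac{125}{3} - 144125 = - \frac{432250}{3}$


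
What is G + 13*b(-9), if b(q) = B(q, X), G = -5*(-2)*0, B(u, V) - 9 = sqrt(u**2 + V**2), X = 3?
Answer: 117 + 39*sqrt(10) ≈ 240.33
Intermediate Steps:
B(u, V) = 9 + sqrt(V**2 + u**2) (B(u, V) = 9 + sqrt(u**2 + V**2) = 9 + sqrt(V**2 + u**2))
G = 0 (G = 10*0 = 0)
b(q) = 9 + sqrt(9 + q**2) (b(q) = 9 + sqrt(3**2 + q**2) = 9 + sqrt(9 + q**2))
G + 13*b(-9) = 0 + 13*(9 + sqrt(9 + (-9)**2)) = 0 + 13*(9 + sqrt(9 + 81)) = 0 + 13*(9 + sqrt(90)) = 0 + 13*(9 + 3*sqrt(10)) = 0 + (117 + 39*sqrt(10)) = 117 + 39*sqrt(10)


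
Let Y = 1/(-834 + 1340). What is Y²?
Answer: 1/256036 ≈ 3.9057e-6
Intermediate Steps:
Y = 1/506 ≈ 0.0019763
Y² = (1/506)² = 1/256036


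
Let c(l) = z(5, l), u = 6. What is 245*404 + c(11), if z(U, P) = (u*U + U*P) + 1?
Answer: 99066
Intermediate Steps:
z(U, P) = 1 + 6*U + P*U (z(U, P) = (6*U + U*P) + 1 = (6*U + P*U) + 1 = 1 + 6*U + P*U)
c(l) = 31 + 5*l (c(l) = 1 + 6*5 + l*5 = 1 + 30 + 5*l = 31 + 5*l)
245*404 + c(11) = 245*404 + (31 + 5*11) = 98980 + (31 + 55) = 98980 + 86 = 99066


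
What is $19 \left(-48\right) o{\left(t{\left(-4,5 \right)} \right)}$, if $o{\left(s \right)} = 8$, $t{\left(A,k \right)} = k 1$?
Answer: $-7296$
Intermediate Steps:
$t{\left(A,k \right)} = k$
$19 \left(-48\right) o{\left(t{\left(-4,5 \right)} \right)} = 19 \left(-48\right) 8 = \left(-912\right) 8 = -7296$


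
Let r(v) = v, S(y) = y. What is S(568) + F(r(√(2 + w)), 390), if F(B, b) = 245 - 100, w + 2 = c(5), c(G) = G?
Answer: 713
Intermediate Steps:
w = 3 (w = -2 + 5 = 3)
F(B, b) = 145
S(568) + F(r(√(2 + w)), 390) = 568 + 145 = 713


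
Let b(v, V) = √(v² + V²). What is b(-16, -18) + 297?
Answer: 297 + 2*√145 ≈ 321.08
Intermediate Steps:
b(v, V) = √(V² + v²)
b(-16, -18) + 297 = √((-18)² + (-16)²) + 297 = √(324 + 256) + 297 = √580 + 297 = 2*√145 + 297 = 297 + 2*√145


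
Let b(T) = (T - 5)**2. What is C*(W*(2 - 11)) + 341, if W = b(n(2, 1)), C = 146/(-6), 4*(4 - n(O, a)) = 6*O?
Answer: 3845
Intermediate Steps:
n(O, a) = 4 - 3*O/2
C = -73/3 (C = 146*(-1/6) = -73/3 ≈ -24.333)
b(T) = (-5 + T)**2
W = 16 (W = (-5 + (4 - 3/2*2))**2 = (-5 + (4 - 3))**2 = (-5 + 1)**2 = (-4)**2 = 16)
C*(W*(2 - 11)) + 341 = -1168*(2 - 11)/3 + 341 = -1168*(-9)/3 + 341 = -73/3*(-144) + 341 = 3504 + 341 = 3845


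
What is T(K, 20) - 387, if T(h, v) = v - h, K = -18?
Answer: -349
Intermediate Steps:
T(K, 20) - 387 = (20 - 1*(-18)) - 387 = (20 + 18) - 387 = 38 - 387 = -349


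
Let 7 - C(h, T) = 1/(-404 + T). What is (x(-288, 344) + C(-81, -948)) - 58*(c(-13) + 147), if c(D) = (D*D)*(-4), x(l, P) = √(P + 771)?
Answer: 41491529/1352 + √1115 ≈ 30722.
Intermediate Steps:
C(h, T) = 7 - 1/(-404 + T)
x(l, P) = √(771 + P)
c(D) = -4*D² (c(D) = D²*(-4) = -4*D²)
(x(-288, 344) + C(-81, -948)) - 58*(c(-13) + 147) = (√(771 + 344) + (-2829 + 7*(-948))/(-404 - 948)) - 58*(-4*(-13)² + 147) = (√1115 + (-2829 - 6636)/(-1352)) - 58*(-4*169 + 147) = (√1115 - 1/1352*(-9465)) - 58*(-676 + 147) = (√1115 + 9465/1352) - 58*(-529) = (9465/1352 + √1115) + 30682 = 41491529/1352 + √1115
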